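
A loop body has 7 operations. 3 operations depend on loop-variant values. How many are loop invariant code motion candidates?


Invariant candidates = total - loop-dependent
= 7 - 3 = 4

4


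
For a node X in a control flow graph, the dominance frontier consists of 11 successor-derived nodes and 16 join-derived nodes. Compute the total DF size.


DF(X) = direct successor contributions + join point contributions
= 11 + 16 = 27

27


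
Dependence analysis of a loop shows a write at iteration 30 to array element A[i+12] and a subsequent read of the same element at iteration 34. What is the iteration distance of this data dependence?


Distance = read iteration - write iteration
= 34 - 30 = 4

4


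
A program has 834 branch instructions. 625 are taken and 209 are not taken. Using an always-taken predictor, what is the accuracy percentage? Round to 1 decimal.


Predictor: always-taken
Correct predictions = 625
Accuracy = 625 / 834 * 100 = 74.9%

74.9


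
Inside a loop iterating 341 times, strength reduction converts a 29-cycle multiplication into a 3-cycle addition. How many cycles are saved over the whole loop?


Per-iteration saving = 29 - 3 = 26
Total saved = 341 * 26 = 8866

8866


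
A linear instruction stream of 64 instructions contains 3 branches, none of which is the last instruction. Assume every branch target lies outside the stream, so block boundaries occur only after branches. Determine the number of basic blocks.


With no in-sequence branch targets, the leaders are the first instruction plus the instruction after each branch.
Number of basic blocks = branches + 1
= 3 + 1 = 4

4


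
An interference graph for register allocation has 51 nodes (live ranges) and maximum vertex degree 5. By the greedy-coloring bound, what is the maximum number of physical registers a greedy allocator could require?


Greedy coloring never needs more than (max_degree + 1) colors: when coloring a vertex, at most max_degree neighbors are already colored.
Upper bound = 5 + 1 = 6

6


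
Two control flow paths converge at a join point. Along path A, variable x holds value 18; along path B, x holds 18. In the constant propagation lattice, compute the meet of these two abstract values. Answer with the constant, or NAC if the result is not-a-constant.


Meet operation: if both paths give the same constant, result is that constant; if they differ, result is NAC (not-a-constant).
Path A: 18, Path B: 18 -> equal
Result: constant -> 18

18


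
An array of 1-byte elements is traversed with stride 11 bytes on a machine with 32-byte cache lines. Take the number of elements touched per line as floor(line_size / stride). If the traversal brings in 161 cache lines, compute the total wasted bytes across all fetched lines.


Elements per line = floor(32 / 11) = 2
Bytes used per line = 2 * 1 = 2
Wasted per line = 32 - 2 = 30
Total wasted = 30 * 161 = 4830

4830


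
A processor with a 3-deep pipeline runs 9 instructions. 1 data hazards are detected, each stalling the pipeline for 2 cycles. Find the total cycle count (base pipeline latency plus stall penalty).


Base cycles = 3 + 9 - 1 = 11
Total stalls = 1 * 2 = 2
Total = 11 + 2 = 13

13


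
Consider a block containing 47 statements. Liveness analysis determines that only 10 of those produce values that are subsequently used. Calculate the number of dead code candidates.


Dead code = total statements - live definitions
= 47 - 10 = 37

37


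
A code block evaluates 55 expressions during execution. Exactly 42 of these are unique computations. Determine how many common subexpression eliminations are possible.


CSE count = total expressions - unique expressions
= 55 - 42 = 13

13


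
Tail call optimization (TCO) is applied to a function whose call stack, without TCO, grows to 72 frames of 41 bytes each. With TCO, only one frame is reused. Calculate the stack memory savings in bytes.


Without TCO: 72 * 41 = 2952 bytes
With TCO: reuse 1 frame = 41 bytes
Savings = 2952 - 41 = 2911

2911


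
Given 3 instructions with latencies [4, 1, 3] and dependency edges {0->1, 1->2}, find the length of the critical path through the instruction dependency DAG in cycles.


Compute longest path through dependency graph: dist(Ik) = max over predecessors of dist + latency(Ik).
dist(I0) = latency 4 = 4
dist(I1) = dist(I0) + 1 = 4 + 1 = 5
dist(I2) = dist(I1) + 3 = 5 + 3 = 8
Critical path = max dist = 8

8


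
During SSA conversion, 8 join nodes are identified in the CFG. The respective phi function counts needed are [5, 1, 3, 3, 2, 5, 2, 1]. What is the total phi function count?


Total phi functions = sum of phi functions at each join node
= 5 + 1 + 3 + 3 + 2 + 5 + 2 + 1 = 22

22


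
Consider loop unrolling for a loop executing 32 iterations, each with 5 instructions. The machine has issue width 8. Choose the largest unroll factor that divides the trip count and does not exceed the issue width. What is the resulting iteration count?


Largest divisor of 32 <= 8 is 8
New iterations = 32 / 8 = 4

4


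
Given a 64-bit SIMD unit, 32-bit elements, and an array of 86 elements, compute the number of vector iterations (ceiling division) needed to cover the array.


Width = 64 / 32 = 2 elements per vector op
Iterations = ceil(86 / 2) = 43

43


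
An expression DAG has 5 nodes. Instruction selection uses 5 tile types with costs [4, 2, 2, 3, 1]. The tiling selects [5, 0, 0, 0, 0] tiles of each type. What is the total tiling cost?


Total cost = sum(count_i * cost_i)
= 5*4 + 0*2 + 0*2 + 0*3 + 0*1
= 20

20


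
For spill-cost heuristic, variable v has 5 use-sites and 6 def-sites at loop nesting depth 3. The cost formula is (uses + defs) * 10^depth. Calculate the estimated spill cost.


uses + defs = 5 + 6 = 11
10^3 = 1000
Spill cost = 11 * 1000 = 11000

11000


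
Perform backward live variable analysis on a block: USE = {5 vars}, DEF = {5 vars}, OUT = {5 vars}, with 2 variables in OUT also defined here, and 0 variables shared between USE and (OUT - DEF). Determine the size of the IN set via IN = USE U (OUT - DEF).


OUT - DEF: 5 - 2 = 3
|IN| = |USE| + |OUT - DEF| - |USE ∩ (OUT - DEF)| = 5 + 3 - 0 = 8

8


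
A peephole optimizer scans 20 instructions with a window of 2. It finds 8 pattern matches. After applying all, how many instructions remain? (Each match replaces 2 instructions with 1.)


Each match removes 1 instructions.
Total removed = 8 * 1 = 8
Remaining = 20 - 8 = 12

12


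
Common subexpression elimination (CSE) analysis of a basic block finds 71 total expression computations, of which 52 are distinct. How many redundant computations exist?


CSE count = total expressions - unique expressions
= 71 - 52 = 19

19


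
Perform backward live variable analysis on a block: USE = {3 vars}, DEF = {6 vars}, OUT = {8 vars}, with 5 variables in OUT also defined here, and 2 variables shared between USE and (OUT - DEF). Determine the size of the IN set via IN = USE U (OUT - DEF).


OUT - DEF: 8 - 5 = 3
|IN| = |USE| + |OUT - DEF| - |USE ∩ (OUT - DEF)| = 3 + 3 - 2 = 4

4


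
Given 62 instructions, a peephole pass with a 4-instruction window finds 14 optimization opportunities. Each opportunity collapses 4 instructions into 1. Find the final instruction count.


Each match removes 3 instructions.
Total removed = 14 * 3 = 42
Remaining = 62 - 42 = 20

20


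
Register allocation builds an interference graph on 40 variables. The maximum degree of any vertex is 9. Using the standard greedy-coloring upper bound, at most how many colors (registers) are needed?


Greedy coloring never needs more than (max_degree + 1) colors: when coloring a vertex, at most max_degree neighbors are already colored.
Upper bound = 9 + 1 = 10

10


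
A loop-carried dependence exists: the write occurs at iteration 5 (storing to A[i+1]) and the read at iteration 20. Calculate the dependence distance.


Distance = read iteration - write iteration
= 20 - 5 = 15

15


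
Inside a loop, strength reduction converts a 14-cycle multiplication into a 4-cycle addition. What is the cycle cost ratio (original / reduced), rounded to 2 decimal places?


Ratio = mult_cost / add_cost = 14 / 4 = 3.5

3.5


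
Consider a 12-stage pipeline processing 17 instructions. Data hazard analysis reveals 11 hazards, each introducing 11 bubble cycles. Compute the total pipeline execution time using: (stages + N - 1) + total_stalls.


Base cycles = 12 + 17 - 1 = 28
Total stalls = 11 * 11 = 121
Total = 28 + 121 = 149

149


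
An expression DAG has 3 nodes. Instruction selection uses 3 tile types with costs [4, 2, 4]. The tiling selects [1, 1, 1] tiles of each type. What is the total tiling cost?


Total cost = sum(count_i * cost_i)
= 1*4 + 1*2 + 1*4
= 10

10


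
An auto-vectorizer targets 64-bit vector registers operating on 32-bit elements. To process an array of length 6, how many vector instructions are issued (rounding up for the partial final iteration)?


Width = 64 / 32 = 2 elements per vector op
Iterations = ceil(6 / 2) = 3

3


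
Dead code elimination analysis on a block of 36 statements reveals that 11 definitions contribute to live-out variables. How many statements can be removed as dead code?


Dead code = total statements - live definitions
= 36 - 11 = 25

25


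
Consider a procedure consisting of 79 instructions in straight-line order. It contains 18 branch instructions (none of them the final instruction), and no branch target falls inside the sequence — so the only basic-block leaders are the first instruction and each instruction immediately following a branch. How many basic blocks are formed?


With no in-sequence branch targets, the leaders are the first instruction plus the instruction after each branch.
Number of basic blocks = branches + 1
= 18 + 1 = 19

19


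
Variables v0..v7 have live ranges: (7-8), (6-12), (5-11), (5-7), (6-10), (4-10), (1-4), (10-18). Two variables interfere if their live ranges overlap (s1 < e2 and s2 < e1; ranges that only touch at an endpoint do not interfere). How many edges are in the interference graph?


Check all pairs for overlapping intervals.
Two intervals (s1,e1) and (s2,e2) overlap if s1 < e2 and s2 < e1.
v0 (7-8) vs v1..v7: overlaps v1, v2, v4, v5 -> 4
v1 (6-12) vs v2..v7: overlaps v2, v3, v4, v5, v7 -> 5
v2 (5-11) vs v3..v7: overlaps v3, v4, v5, v7 -> 4
v3 (5-7) vs v4..v7: overlaps v4, v5 -> 2
v4 (6-10) vs v5..v7: overlaps v5 -> 1
v5 (4-10) vs v6..v7: overlaps none -> 0
v6 (1-4) vs v7: overlaps none -> 0
Total overlapping pairs = 4 + 5 + 4 + 2 + 1 + 0 + 0 = 16

16


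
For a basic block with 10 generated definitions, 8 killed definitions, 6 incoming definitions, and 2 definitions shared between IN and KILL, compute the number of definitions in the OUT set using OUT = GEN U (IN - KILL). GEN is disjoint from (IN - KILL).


IN - KILL: 6 - 2 = 4 surviving definitions
OUT = GEN + surviving = 10 + 4 = 14

14


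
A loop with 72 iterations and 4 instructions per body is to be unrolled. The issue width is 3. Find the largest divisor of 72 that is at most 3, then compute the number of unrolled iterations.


Largest divisor of 72 <= 3 is 3
New iterations = 72 / 3 = 24

24


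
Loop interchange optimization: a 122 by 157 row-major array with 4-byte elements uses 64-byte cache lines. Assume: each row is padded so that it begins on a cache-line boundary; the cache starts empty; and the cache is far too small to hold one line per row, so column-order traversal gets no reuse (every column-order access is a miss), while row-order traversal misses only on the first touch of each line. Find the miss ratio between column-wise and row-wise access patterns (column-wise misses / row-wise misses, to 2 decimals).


Each row occupies 157 * 4 = 628 bytes and starts on a line boundary, so it spans ceil(628 / 64) = 10 cache lines.
Row-major traversal misses (one per line touched): 122 * ceil(157 * 4 / 64) = 1220
Column-major traversal misses (no reuse, every access misses): 122 * 157 = 19154
Ratio = 19154 / 1220 = 15.7

15.7


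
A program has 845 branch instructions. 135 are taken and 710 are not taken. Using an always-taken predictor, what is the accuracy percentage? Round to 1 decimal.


Predictor: always-taken
Correct predictions = 135
Accuracy = 135 / 845 * 100 = 16.0%

16.0


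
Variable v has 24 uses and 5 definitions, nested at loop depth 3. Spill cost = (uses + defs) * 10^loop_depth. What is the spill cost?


uses + defs = 24 + 5 = 29
10^3 = 1000
Spill cost = 29 * 1000 = 29000

29000


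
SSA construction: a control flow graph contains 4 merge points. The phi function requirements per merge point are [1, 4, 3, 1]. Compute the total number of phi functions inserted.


Total phi functions = sum of phi functions at each join node
= 1 + 4 + 3 + 1 = 9

9


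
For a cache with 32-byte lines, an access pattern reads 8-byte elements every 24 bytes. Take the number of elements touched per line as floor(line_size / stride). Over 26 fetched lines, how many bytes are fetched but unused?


Elements per line = floor(32 / 24) = 1
Bytes used per line = 1 * 8 = 8
Wasted per line = 32 - 8 = 24
Total wasted = 24 * 26 = 624

624


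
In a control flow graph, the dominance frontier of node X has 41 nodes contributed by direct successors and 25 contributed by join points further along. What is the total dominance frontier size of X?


DF(X) = direct successor contributions + join point contributions
= 41 + 25 = 66

66


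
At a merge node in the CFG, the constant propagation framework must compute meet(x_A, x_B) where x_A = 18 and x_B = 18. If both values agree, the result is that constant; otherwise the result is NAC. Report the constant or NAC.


Meet operation: if both paths give the same constant, result is that constant; if they differ, result is NAC (not-a-constant).
Path A: 18, Path B: 18 -> equal
Result: constant -> 18

18


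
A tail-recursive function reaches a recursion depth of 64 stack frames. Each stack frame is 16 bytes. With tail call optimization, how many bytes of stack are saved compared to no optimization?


Without TCO: 64 * 16 = 1024 bytes
With TCO: reuse 1 frame = 16 bytes
Savings = 1024 - 16 = 1008

1008


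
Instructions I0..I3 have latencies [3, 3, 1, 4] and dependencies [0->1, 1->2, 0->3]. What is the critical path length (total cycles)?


Compute longest path through dependency graph: dist(Ik) = max over predecessors of dist + latency(Ik).
dist(I0) = latency 3 = 3
dist(I1) = dist(I0) + 3 = 3 + 3 = 6
dist(I2) = dist(I1) + 1 = 6 + 1 = 7
dist(I3) = dist(I0) + 4 = 3 + 4 = 7
Critical path = max dist = 7

7


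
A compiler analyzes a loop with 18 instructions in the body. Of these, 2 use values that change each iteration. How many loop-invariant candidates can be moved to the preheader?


Invariant candidates = total - loop-dependent
= 18 - 2 = 16

16


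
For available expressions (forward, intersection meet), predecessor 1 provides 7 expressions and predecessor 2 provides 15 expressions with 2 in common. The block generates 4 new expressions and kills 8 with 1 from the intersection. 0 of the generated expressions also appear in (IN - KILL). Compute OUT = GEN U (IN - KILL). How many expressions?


IN = intersection of predecessors = 2
IN - KILL = 2 - 1 = 1
|OUT| = |GEN| + |IN - KILL| - |GEN ∩ (IN - KILL)| = 4 + 1 - 0 = 5

5


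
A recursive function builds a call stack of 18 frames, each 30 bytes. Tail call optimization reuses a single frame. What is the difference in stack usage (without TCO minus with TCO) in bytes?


Without TCO: 18 * 30 = 540 bytes
With TCO: reuse 1 frame = 30 bytes
Savings = 540 - 30 = 510

510


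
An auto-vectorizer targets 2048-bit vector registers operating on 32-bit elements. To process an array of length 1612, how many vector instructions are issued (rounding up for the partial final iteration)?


Width = 2048 / 32 = 64 elements per vector op
Iterations = ceil(1612 / 64) = 26

26


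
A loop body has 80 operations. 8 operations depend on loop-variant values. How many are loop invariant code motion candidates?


Invariant candidates = total - loop-dependent
= 80 - 8 = 72

72


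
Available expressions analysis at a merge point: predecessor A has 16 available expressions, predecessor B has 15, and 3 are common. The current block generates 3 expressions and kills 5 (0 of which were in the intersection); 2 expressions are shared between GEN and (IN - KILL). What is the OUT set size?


IN = intersection of predecessors = 3
IN - KILL = 3 - 0 = 3
|OUT| = |GEN| + |IN - KILL| - |GEN ∩ (IN - KILL)| = 3 + 3 - 2 = 4

4


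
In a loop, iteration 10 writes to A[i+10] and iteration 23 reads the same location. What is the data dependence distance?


Distance = read iteration - write iteration
= 23 - 10 = 13

13


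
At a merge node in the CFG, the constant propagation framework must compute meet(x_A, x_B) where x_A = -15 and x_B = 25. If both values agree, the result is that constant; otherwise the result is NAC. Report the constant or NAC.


Meet operation: if both paths give the same constant, result is that constant; if they differ, result is NAC (not-a-constant).
Path A: -15, Path B: 25 -> differ
Result: not-a-constant -> NAC

NAC


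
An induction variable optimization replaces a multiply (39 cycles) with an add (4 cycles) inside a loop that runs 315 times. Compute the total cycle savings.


Per-iteration saving = 39 - 4 = 35
Total saved = 315 * 35 = 11025

11025


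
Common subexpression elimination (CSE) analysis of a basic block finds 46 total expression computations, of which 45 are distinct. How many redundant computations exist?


CSE count = total expressions - unique expressions
= 46 - 45 = 1

1


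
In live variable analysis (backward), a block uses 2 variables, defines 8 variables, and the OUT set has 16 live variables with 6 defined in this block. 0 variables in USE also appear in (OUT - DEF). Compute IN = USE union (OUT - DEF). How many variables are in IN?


OUT - DEF: 16 - 6 = 10
|IN| = |USE| + |OUT - DEF| - |USE ∩ (OUT - DEF)| = 2 + 10 - 0 = 12

12


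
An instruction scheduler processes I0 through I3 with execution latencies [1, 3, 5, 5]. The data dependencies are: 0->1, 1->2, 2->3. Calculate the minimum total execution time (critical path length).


Compute longest path through dependency graph: dist(Ik) = max over predecessors of dist + latency(Ik).
dist(I0) = latency 1 = 1
dist(I1) = dist(I0) + 3 = 1 + 3 = 4
dist(I2) = dist(I1) + 5 = 4 + 5 = 9
dist(I3) = dist(I2) + 5 = 9 + 5 = 14
Critical path = max dist = 14

14


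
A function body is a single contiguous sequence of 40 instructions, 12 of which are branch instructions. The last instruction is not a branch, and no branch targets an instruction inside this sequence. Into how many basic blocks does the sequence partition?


With no in-sequence branch targets, the leaders are the first instruction plus the instruction after each branch.
Number of basic blocks = branches + 1
= 12 + 1 = 13

13


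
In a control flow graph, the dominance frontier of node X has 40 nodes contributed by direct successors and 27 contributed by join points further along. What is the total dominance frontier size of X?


DF(X) = direct successor contributions + join point contributions
= 40 + 27 = 67

67


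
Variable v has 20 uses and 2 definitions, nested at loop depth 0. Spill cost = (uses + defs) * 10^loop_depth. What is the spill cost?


uses + defs = 20 + 2 = 22
10^0 = 1
Spill cost = 22 * 1 = 22

22


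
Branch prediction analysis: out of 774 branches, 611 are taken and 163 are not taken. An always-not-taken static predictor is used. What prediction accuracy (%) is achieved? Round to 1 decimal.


Predictor: always-not-taken
Correct predictions = 163
Accuracy = 163 / 774 * 100 = 21.1%

21.1


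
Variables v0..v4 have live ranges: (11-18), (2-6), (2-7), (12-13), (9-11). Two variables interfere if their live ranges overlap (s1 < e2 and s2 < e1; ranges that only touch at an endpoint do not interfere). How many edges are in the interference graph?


Check all pairs for overlapping intervals.
Two intervals (s1,e1) and (s2,e2) overlap if s1 < e2 and s2 < e1.
v0 (11-18) vs v1..v4: overlaps v3 -> 1
v1 (2-6) vs v2..v4: overlaps v2 -> 1
v2 (2-7) vs v3..v4: overlaps none -> 0
v3 (12-13) vs v4: overlaps none -> 0
Total overlapping pairs = 1 + 1 + 0 + 0 = 2

2


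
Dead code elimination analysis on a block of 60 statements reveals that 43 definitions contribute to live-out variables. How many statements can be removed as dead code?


Dead code = total statements - live definitions
= 60 - 43 = 17

17


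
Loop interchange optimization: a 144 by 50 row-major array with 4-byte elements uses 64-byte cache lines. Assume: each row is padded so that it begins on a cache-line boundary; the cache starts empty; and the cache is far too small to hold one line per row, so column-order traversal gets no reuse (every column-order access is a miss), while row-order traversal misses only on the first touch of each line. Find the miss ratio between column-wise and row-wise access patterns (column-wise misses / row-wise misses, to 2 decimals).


Each row occupies 50 * 4 = 200 bytes and starts on a line boundary, so it spans ceil(200 / 64) = 4 cache lines.
Row-major traversal misses (one per line touched): 144 * ceil(50 * 4 / 64) = 576
Column-major traversal misses (no reuse, every access misses): 144 * 50 = 7200
Ratio = 7200 / 576 = 12.5

12.5


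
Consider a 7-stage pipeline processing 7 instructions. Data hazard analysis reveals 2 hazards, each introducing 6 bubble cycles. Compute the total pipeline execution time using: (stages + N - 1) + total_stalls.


Base cycles = 7 + 7 - 1 = 13
Total stalls = 2 * 6 = 12
Total = 13 + 12 = 25

25


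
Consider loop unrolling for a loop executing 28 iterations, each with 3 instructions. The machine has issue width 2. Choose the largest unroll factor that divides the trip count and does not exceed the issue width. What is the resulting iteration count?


Largest divisor of 28 <= 2 is 2
New iterations = 28 / 2 = 14

14


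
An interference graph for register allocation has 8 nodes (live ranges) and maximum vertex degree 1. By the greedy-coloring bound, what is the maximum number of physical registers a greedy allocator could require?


Greedy coloring never needs more than (max_degree + 1) colors: when coloring a vertex, at most max_degree neighbors are already colored.
Upper bound = 1 + 1 = 2

2


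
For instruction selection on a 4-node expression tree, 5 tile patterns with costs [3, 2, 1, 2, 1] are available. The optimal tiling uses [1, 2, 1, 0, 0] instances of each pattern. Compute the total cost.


Total cost = sum(count_i * cost_i)
= 1*3 + 2*2 + 1*1 + 0*2 + 0*1
= 8

8


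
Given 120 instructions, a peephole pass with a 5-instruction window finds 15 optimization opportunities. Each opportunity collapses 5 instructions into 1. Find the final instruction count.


Each match removes 4 instructions.
Total removed = 15 * 4 = 60
Remaining = 120 - 60 = 60

60


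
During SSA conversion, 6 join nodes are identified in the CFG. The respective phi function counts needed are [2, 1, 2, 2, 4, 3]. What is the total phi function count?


Total phi functions = sum of phi functions at each join node
= 2 + 1 + 2 + 2 + 4 + 3 = 14

14


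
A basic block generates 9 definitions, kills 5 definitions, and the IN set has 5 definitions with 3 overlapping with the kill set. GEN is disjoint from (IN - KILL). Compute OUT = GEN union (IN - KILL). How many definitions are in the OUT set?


IN - KILL: 5 - 3 = 2 surviving definitions
OUT = GEN + surviving = 9 + 2 = 11

11


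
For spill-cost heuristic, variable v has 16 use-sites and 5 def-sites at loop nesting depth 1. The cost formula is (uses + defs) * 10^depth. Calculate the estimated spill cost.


uses + defs = 16 + 5 = 21
10^1 = 10
Spill cost = 21 * 10 = 210

210


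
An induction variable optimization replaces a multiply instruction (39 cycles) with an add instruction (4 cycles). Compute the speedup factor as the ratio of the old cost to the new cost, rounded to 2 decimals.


Ratio = mult_cost / add_cost = 39 / 4 = 9.75

9.75


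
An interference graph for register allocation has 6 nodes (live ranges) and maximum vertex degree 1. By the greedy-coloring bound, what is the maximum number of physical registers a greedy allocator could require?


Greedy coloring never needs more than (max_degree + 1) colors: when coloring a vertex, at most max_degree neighbors are already colored.
Upper bound = 1 + 1 = 2

2


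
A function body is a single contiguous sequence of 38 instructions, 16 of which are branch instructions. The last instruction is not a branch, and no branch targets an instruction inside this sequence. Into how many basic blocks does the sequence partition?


With no in-sequence branch targets, the leaders are the first instruction plus the instruction after each branch.
Number of basic blocks = branches + 1
= 16 + 1 = 17

17


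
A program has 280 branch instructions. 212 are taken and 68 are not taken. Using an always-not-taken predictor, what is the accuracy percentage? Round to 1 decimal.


Predictor: always-not-taken
Correct predictions = 68
Accuracy = 68 / 280 * 100 = 24.3%

24.3


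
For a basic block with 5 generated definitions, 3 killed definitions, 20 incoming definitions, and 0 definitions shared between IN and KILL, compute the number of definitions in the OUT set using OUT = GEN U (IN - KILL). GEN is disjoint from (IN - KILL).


IN - KILL: 20 - 0 = 20 surviving definitions
OUT = GEN + surviving = 5 + 20 = 25

25


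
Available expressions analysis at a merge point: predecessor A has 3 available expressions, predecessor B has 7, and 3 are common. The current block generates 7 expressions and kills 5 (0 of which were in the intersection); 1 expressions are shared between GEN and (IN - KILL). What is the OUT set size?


IN = intersection of predecessors = 3
IN - KILL = 3 - 0 = 3
|OUT| = |GEN| + |IN - KILL| - |GEN ∩ (IN - KILL)| = 7 + 3 - 1 = 9

9


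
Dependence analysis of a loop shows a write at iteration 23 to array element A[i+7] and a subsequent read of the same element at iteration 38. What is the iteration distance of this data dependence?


Distance = read iteration - write iteration
= 38 - 23 = 15

15


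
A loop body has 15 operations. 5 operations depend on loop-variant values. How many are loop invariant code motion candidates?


Invariant candidates = total - loop-dependent
= 15 - 5 = 10

10


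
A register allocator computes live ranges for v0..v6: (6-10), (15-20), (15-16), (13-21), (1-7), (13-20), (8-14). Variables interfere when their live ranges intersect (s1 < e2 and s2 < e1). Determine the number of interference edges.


Check all pairs for overlapping intervals.
Two intervals (s1,e1) and (s2,e2) overlap if s1 < e2 and s2 < e1.
v0 (6-10) vs v1..v6: overlaps v4, v6 -> 2
v1 (15-20) vs v2..v6: overlaps v2, v3, v5 -> 3
v2 (15-16) vs v3..v6: overlaps v3, v5 -> 2
v3 (13-21) vs v4..v6: overlaps v5, v6 -> 2
v4 (1-7) vs v5..v6: overlaps none -> 0
v5 (13-20) vs v6: overlaps v6 -> 1
Total overlapping pairs = 2 + 3 + 2 + 2 + 0 + 1 = 10

10


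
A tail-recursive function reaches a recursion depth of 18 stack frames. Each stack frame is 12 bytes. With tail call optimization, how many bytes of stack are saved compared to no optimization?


Without TCO: 18 * 12 = 216 bytes
With TCO: reuse 1 frame = 12 bytes
Savings = 216 - 12 = 204

204


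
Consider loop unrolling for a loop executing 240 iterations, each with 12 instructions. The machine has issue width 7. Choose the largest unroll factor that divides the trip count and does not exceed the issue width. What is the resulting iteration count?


Largest divisor of 240 <= 7 is 6
New iterations = 240 / 6 = 40

40


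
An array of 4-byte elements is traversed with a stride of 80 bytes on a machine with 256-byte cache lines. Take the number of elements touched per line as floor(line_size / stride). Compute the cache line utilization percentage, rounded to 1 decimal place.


Elements per cache line = floor(256 / 80) = 3
Bytes used = 3 * 4 = 12
Utilization = 12 / 256 * 100 = 4.7%

4.7


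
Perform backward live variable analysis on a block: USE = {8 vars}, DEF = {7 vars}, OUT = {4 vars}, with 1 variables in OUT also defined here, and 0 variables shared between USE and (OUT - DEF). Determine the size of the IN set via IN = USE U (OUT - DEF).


OUT - DEF: 4 - 1 = 3
|IN| = |USE| + |OUT - DEF| - |USE ∩ (OUT - DEF)| = 8 + 3 - 0 = 11

11


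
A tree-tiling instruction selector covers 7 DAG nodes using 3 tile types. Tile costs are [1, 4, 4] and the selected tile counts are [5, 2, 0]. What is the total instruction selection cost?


Total cost = sum(count_i * cost_i)
= 5*1 + 2*4 + 0*4
= 13

13


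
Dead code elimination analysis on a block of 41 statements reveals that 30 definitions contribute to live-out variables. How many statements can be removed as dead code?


Dead code = total statements - live definitions
= 41 - 30 = 11

11


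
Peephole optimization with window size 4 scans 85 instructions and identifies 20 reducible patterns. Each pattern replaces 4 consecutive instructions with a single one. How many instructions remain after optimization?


Each match removes 3 instructions.
Total removed = 20 * 3 = 60
Remaining = 85 - 60 = 25

25


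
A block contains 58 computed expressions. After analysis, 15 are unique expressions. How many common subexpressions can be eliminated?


CSE count = total expressions - unique expressions
= 58 - 15 = 43

43


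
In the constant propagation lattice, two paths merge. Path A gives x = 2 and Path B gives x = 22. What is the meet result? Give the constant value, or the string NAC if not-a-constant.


Meet operation: if both paths give the same constant, result is that constant; if they differ, result is NAC (not-a-constant).
Path A: 2, Path B: 22 -> differ
Result: not-a-constant -> NAC

NAC


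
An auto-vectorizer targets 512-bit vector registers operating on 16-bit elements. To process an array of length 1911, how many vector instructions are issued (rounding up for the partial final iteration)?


Width = 512 / 16 = 32 elements per vector op
Iterations = ceil(1911 / 32) = 60

60


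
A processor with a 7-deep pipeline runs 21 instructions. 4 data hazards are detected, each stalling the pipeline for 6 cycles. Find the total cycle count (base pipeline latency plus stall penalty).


Base cycles = 7 + 21 - 1 = 27
Total stalls = 4 * 6 = 24
Total = 27 + 24 = 51

51


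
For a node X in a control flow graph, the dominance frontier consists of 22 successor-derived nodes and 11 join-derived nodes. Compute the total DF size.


DF(X) = direct successor contributions + join point contributions
= 22 + 11 = 33

33


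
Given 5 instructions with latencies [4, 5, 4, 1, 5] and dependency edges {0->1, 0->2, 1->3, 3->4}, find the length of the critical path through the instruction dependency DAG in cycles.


Compute longest path through dependency graph: dist(Ik) = max over predecessors of dist + latency(Ik).
dist(I0) = latency 4 = 4
dist(I1) = dist(I0) + 5 = 4 + 5 = 9
dist(I2) = dist(I0) + 4 = 4 + 4 = 8
dist(I3) = dist(I1) + 1 = 9 + 1 = 10
dist(I4) = dist(I3) + 5 = 10 + 5 = 15
Critical path = max dist = 15

15


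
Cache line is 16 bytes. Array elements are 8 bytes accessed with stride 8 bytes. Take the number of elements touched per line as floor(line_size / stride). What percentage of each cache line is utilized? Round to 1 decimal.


Elements per cache line = floor(16 / 8) = 2
Bytes used = 2 * 8 = 16
Utilization = 16 / 16 * 100 = 100.0%

100.0


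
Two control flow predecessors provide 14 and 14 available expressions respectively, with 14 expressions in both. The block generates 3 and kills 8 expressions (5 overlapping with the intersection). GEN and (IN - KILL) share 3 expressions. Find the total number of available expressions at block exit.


IN = intersection of predecessors = 14
IN - KILL = 14 - 5 = 9
|OUT| = |GEN| + |IN - KILL| - |GEN ∩ (IN - KILL)| = 3 + 9 - 3 = 9

9


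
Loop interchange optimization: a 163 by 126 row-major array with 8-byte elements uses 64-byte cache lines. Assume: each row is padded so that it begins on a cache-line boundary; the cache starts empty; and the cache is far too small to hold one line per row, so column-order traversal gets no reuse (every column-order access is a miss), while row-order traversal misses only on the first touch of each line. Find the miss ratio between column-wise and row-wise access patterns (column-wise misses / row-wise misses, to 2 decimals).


Each row occupies 126 * 8 = 1008 bytes and starts on a line boundary, so it spans ceil(1008 / 64) = 16 cache lines.
Row-major traversal misses (one per line touched): 163 * ceil(126 * 8 / 64) = 2608
Column-major traversal misses (no reuse, every access misses): 163 * 126 = 20538
Ratio = 20538 / 2608 = 7.88

7.88


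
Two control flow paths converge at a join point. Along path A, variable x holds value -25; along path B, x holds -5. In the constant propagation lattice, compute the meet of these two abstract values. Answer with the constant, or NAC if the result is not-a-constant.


Meet operation: if both paths give the same constant, result is that constant; if they differ, result is NAC (not-a-constant).
Path A: -25, Path B: -5 -> differ
Result: not-a-constant -> NAC

NAC


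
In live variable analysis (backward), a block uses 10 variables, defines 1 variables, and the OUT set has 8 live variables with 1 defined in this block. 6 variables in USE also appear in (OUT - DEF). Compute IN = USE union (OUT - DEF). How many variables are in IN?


OUT - DEF: 8 - 1 = 7
|IN| = |USE| + |OUT - DEF| - |USE ∩ (OUT - DEF)| = 10 + 7 - 6 = 11

11


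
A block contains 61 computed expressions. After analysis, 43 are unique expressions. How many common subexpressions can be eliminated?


CSE count = total expressions - unique expressions
= 61 - 43 = 18

18


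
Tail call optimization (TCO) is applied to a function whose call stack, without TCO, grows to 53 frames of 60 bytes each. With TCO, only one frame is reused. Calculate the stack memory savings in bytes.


Without TCO: 53 * 60 = 3180 bytes
With TCO: reuse 1 frame = 60 bytes
Savings = 3180 - 60 = 3120

3120


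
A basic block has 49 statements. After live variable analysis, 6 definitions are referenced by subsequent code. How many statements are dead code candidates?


Dead code = total statements - live definitions
= 49 - 6 = 43

43


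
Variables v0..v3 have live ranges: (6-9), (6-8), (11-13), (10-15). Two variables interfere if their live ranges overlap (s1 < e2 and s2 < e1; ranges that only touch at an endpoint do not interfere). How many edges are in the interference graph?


Check all pairs for overlapping intervals.
Two intervals (s1,e1) and (s2,e2) overlap if s1 < e2 and s2 < e1.
v0 (6-9) vs v1..v3: overlaps v1 -> 1
v1 (6-8) vs v2..v3: overlaps none -> 0
v2 (11-13) vs v3: overlaps v3 -> 1
Total overlapping pairs = 1 + 0 + 1 = 2

2


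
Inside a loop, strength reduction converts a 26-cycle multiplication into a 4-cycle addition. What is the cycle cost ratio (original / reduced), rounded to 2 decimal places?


Ratio = mult_cost / add_cost = 26 / 4 = 6.5

6.5


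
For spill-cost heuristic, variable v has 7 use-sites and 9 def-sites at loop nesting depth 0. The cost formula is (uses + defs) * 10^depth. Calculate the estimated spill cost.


uses + defs = 7 + 9 = 16
10^0 = 1
Spill cost = 16 * 1 = 16

16


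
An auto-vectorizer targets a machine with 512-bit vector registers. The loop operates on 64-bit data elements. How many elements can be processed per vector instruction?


Width = SIMD bits / data type bits
= 512 / 64 = 8

8


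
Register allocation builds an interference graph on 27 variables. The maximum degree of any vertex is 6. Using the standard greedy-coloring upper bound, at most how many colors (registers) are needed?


Greedy coloring never needs more than (max_degree + 1) colors: when coloring a vertex, at most max_degree neighbors are already colored.
Upper bound = 6 + 1 = 7

7


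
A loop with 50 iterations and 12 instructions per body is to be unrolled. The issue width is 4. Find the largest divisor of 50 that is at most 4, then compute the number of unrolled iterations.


Largest divisor of 50 <= 4 is 2
New iterations = 50 / 2 = 25

25


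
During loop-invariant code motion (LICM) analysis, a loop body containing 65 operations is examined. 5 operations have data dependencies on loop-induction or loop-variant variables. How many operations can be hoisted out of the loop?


Invariant candidates = total - loop-dependent
= 65 - 5 = 60

60


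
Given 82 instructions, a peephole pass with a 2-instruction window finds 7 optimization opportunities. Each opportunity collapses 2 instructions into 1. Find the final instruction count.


Each match removes 1 instructions.
Total removed = 7 * 1 = 7
Remaining = 82 - 7 = 75

75


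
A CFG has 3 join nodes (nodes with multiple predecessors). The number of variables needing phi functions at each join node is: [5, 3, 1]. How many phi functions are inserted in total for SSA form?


Total phi functions = sum of phi functions at each join node
= 5 + 3 + 1 = 9

9


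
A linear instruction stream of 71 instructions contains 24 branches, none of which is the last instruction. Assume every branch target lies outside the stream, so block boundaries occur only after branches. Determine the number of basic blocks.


With no in-sequence branch targets, the leaders are the first instruction plus the instruction after each branch.
Number of basic blocks = branches + 1
= 24 + 1 = 25

25


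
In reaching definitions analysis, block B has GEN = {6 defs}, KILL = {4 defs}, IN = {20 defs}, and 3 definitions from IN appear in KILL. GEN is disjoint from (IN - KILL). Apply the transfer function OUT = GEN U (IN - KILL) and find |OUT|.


IN - KILL: 20 - 3 = 17 surviving definitions
OUT = GEN + surviving = 6 + 17 = 23

23


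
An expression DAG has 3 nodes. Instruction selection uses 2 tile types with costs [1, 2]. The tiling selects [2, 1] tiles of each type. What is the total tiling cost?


Total cost = sum(count_i * cost_i)
= 2*1 + 1*2
= 4

4


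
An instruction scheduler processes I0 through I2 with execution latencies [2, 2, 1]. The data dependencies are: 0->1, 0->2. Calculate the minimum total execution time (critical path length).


Compute longest path through dependency graph: dist(Ik) = max over predecessors of dist + latency(Ik).
dist(I0) = latency 2 = 2
dist(I1) = dist(I0) + 2 = 2 + 2 = 4
dist(I2) = dist(I0) + 1 = 2 + 1 = 3
Critical path = max dist = 4

4


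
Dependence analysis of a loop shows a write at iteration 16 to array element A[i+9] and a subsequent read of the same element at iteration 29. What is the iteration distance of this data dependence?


Distance = read iteration - write iteration
= 29 - 16 = 13

13


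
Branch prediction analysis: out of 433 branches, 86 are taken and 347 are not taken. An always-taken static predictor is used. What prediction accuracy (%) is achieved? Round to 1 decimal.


Predictor: always-taken
Correct predictions = 86
Accuracy = 86 / 433 * 100 = 19.9%

19.9


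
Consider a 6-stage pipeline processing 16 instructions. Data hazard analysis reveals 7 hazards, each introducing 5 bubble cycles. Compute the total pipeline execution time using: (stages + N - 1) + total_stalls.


Base cycles = 6 + 16 - 1 = 21
Total stalls = 7 * 5 = 35
Total = 21 + 35 = 56

56


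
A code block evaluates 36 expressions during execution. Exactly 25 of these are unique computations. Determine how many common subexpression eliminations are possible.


CSE count = total expressions - unique expressions
= 36 - 25 = 11

11
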